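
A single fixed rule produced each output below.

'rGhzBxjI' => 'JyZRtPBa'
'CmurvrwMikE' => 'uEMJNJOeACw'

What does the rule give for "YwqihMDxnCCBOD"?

qOIAZevPFuutgv

Each output is the input with this applied: flip the case of every letter, then shift every letter 8 places backward in the alphabet (wrapping around).
"YwqihMDxnCCBOD" → "qOIAZevPFuutgv".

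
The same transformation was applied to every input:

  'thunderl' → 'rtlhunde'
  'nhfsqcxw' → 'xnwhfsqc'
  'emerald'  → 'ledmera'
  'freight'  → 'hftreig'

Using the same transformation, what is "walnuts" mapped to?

In each case the input is transformed by: swap the first and last characters, then move the last 2 characters to the front (rotate right by 2).
"walnuts" → "salnutw" → "twsalnu".

twsalnu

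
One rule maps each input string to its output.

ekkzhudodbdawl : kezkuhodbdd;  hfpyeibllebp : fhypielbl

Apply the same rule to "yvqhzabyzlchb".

The pattern: delete the last 3 characters, then swap each adjacent pair of characters (1↔2, 3↔4, ...).
"yvqhzabyzlchb" → "vyhqazyblz".

vyhqazyblz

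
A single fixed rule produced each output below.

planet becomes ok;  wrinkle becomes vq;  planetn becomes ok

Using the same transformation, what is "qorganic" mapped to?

Looking at the pairs, the operation is to shift every letter 1 place backward in the alphabet (wrapping around), then keep only the first 2 characters.
On "qorganic" that produces "pn".

pn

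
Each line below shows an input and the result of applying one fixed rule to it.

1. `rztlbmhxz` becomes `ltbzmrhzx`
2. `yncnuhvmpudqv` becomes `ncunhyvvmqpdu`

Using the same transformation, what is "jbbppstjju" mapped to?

pbpbsjtujj

The rule is to move the first 3 characters to the end (rotate left by 3), then take characters alternately from the front and the back (1st, last, 2nd, 2nd-last, ...).
"jbbppstjju" → "pbpbsjtujj".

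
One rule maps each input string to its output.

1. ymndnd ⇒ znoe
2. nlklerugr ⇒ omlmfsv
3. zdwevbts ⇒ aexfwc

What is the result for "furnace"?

gvsob

In each case the input is transformed by: delete the last 2 characters, then shift every letter 1 place forward in the alphabet (wrapping around).
So "furnace" becomes "gvsob".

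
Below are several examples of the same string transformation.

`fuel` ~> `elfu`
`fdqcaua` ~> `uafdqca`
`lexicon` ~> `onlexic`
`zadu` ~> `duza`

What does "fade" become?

The pattern: move the last 2 characters to the front (rotate right by 2).
Doing the same to "fade": "defa".

defa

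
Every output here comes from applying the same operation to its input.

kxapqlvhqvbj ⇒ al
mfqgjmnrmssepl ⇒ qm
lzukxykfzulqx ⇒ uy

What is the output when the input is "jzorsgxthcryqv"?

The pattern: keep one character in every 3, starting at position 3 (positions 3rd, 6th, 9th, ...), then delete the last 2 characters.
"jzorsgxthcryqv" → "oghy" → "og".

og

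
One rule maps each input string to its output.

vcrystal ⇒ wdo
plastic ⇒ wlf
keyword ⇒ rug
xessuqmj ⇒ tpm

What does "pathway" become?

zdb

The pattern: shift every letter 3 places forward in the alphabet (wrapping around), then keep only the last 3 characters.
For "pathway", step one produces "sdwkzdb"; step two turns that into "zdb".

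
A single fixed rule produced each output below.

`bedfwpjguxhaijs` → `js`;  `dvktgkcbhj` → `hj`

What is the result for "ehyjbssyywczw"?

Rule — keep only the last 2 characters.
Doing the same to "ehyjbssyywczw": "zw".

zw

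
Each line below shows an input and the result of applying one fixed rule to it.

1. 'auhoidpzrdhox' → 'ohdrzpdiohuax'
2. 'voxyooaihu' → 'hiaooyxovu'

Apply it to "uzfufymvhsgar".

In each case the input is transformed by: move the last character to the front, then reverse the string.
Applying both steps to "uzfufymvhsgar": "ruzfufymvhsga", then "agshvmyfufzur".

agshvmyfufzur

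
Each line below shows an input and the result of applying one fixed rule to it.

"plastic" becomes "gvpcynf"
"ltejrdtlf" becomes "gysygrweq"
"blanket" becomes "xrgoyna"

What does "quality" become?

vgldhny

Looking at the pairs, the operation is to shift every letter 13 places forward in the alphabet (wrapping around) — i.e. ROT13, then move the last 3 characters to the front (rotate right by 3).
For "quality", step one produces "dhnyvgl"; step two turns that into "vgldhny".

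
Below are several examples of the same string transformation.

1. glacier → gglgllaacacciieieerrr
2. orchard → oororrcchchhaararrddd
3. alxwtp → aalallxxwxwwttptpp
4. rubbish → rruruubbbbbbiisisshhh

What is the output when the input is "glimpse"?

gglglliimimmppspsseee

What's happening: repeat every character 3 times, then swap each adjacent pair of characters (1↔2, 3↔4, ...).
Starting from "glimpse": after the first operation, "gggllliiimmmpppssseee"; after the second, "gglglliimimmppspsseee".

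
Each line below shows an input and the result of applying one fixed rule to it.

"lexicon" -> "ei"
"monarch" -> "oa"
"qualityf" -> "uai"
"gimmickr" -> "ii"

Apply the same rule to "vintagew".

ia

Each output is the input with this applied: delete the last 3 characters, then keep only the vowels.
"vintagew" → "ia".
(Check on "monarch": → "mona" → "oa" ✓)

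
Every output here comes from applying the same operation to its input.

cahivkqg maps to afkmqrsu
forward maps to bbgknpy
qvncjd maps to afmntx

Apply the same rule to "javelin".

Looking at the pairs, the operation is to shift every letter 10 places forward in the alphabet (wrapping around), then sort the characters into alphabetical order.
Applying both steps to "javelin": "tkfovsx", then "fkostvx".
(Check on "cahivkqg": → "mkrsfuaq" → "afkmqrsu" ✓)

fkostvx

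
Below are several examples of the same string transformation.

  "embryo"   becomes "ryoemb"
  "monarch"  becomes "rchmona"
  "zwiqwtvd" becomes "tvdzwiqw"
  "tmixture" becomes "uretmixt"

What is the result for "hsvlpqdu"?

The transformation: move the last 3 characters to the front (rotate right by 3).
For "hsvlpqdu" the result is "qduhsvlp".

qduhsvlp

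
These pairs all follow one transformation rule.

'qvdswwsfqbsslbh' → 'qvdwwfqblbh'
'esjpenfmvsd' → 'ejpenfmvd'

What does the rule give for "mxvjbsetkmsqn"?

mxvjbetkmqn

What's happening: remove every "s".
So "mxvjbsetkmsqn" becomes "mxvjbetkmqn".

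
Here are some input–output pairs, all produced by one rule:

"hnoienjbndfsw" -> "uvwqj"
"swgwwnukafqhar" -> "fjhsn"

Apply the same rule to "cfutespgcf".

pgcs

Looking at the pairs, the operation is to shift every letter 13 places forward in the alphabet (wrapping around) — i.e. ROT13, then keep one character in every 3, starting at position 1 (positions 1st, 4th, 7th, ...).
"cfutespgcf" → "pshgrfctps" → "pgcs".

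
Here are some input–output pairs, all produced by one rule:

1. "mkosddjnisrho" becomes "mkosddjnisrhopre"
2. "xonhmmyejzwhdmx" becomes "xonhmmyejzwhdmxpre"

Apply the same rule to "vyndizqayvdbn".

vyndizqayvdbnpre

Looking at the pairs, the operation is to append "pre".
On "vyndizqayvdbn" that produces "vyndizqayvdbnpre".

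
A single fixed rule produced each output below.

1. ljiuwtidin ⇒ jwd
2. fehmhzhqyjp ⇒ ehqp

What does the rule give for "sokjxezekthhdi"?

oxehi

Each output is the input with this applied: keep one character in every 3, starting at position 2 (positions 2nd, 5th, 8th, ...).
So "sokjxezekthhdi" becomes "oxehi".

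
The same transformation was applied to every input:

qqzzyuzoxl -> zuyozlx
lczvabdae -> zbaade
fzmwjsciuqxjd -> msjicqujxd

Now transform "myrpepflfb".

In each case the input is transformed by: swap each adjacent pair of characters (1↔2, 3↔4, ...), then delete the first 3 characters.
Starting from "myrpepflfb": after the first operation, "ymprpelfbf"; after the second, "rpelfbf".

rpelfbf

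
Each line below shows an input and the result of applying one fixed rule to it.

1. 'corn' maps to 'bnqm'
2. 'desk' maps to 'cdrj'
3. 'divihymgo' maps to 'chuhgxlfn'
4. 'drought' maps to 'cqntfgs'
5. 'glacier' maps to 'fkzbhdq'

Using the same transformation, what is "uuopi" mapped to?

ttnoh

In each case the input is transformed by: shift every letter 1 place backward in the alphabet (wrapping around).
For "uuopi" the result is "ttnoh".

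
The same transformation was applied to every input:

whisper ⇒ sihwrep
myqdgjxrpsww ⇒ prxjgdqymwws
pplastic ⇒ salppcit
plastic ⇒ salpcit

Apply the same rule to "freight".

Each output is the input with this applied: move the last 3 characters to the front (rotate right by 3), then reverse the string.
For "freight", step one produces "ghtfrei"; step two turns that into "ierfthg".

ierfthg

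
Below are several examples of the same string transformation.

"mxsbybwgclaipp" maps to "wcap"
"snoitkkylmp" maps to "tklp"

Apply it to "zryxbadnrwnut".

drnt

The rule is to keep every other character starting from the first (positions 1st, 3rd, 5th, ...), then keep only the last 4 characters.
Doing the same to "zryxbadnrwnut": "drnt".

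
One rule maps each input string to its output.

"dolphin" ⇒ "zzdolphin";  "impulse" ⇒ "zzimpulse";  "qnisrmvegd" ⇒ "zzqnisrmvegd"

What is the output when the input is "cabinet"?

The rule is to prepend "zz".
Doing the same to "cabinet": "zzcabinet".

zzcabinet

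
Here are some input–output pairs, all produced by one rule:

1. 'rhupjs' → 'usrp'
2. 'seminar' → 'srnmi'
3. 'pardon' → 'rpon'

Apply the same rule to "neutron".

utron

What's happening: sort the characters into reverse alphabetical order, then delete the last 2 characters.
On "neutron": the first step gives "utronne", and the second then gives "utron".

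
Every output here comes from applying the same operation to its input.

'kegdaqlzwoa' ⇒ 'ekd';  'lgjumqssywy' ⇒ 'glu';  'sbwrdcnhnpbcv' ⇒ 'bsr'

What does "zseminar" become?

szm

Looking at the pairs, the operation is to swap each adjacent pair of characters (1↔2, 3↔4, ...), then keep only the first 3 characters.
Working it through for "zseminar": intermediate "szmenira", final "szm".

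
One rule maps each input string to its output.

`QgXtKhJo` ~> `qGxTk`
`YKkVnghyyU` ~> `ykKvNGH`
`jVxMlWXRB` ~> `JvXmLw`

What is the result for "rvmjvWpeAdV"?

The transformation: flip the case of every letter, then delete the last 3 characters.
Applying both steps to "rvmjvWpeAdV": "RVMJVwPEaDv", then "RVMJVwPE".

RVMJVwPE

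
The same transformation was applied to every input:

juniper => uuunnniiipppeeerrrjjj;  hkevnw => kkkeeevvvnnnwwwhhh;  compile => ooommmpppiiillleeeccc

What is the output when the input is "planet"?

The rule is to repeat every character 3 times, then move the first 3 characters to the end (rotate left by 3).
"planet" → "lllaaannneeetttppp".

lllaaannneeetttppp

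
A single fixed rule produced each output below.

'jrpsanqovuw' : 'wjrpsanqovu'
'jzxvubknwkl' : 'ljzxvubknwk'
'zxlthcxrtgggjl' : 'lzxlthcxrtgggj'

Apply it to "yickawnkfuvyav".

Each output is the input with this applied: move the last character to the front.
For "yickawnkfuvyav" the result is "vyickawnkfuvya".

vyickawnkfuvya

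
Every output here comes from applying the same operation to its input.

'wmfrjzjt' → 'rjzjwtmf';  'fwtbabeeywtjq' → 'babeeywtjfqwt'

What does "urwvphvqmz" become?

vphvqmuzrw

Looking at the pairs, the operation is to swap the first and last characters, then move the first 3 characters to the end (rotate left by 3).
Applying both steps to "urwvphvqmz": "zrwvphvqmu", then "vphvqmuzrw".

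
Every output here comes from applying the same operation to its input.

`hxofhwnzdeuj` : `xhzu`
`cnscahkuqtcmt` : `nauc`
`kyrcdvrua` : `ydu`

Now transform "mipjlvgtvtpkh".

In each case the input is transformed by: keep one character in every 3, starting at position 2 (positions 2nd, 5th, 8th, ...).
Applying that to "mipjlvgtvtpkh" gives "iltp".

iltp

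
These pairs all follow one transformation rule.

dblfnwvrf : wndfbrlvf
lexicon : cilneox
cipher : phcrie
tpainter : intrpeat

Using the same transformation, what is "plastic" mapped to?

tspclia

Looking at the pairs, the operation is to take characters alternately from the front and the back (1st, last, 2nd, 2nd-last, ...), then move the last 2 characters to the front (rotate right by 2).
Applying both steps to "plastic": "pcliats", then "tspclia".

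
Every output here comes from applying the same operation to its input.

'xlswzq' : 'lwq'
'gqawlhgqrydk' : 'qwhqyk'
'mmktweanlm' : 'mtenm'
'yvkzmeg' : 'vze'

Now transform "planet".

lnt

What's happening: keep every other character starting from the second (positions 2nd, 4th, 6th, ...).
"planet" → "lnt".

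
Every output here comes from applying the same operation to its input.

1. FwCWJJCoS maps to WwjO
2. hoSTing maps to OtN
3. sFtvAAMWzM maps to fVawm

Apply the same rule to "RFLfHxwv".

Rule — flip the case of every letter, then keep every other character starting from the second (positions 2nd, 4th, 6th, ...).
Doing the same to "RFLfHxwv": "fFXV".

fFXV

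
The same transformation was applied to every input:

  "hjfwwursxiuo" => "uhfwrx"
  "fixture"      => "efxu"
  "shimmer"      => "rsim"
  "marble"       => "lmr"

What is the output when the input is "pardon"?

What's happening: keep every other character starting from the first (positions 1st, 3rd, 5th, ...), then move the last character to the front.
For "pardon" the result is "opr".
(Check on "fixture": → "fxue" → "efxu" ✓)

opr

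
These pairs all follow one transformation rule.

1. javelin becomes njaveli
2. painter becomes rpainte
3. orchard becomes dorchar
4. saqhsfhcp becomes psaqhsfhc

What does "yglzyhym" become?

myglzyhy

The pattern: move the last character to the front.
Doing the same to "yglzyhym": "myglzyhy".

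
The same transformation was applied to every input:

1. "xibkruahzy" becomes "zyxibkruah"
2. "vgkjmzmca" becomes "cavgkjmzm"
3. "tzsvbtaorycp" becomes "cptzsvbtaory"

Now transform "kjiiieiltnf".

nfkjiiieilt

In each case the input is transformed by: move the last 2 characters to the front (rotate right by 2).
Doing the same to "kjiiieiltnf": "nfkjiiieilt".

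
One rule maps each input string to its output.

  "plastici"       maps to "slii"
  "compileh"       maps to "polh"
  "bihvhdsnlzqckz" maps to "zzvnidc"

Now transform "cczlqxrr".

xrlc

Each output is the input with this applied: keep every other character starting from the second (positions 2nd, 4th, 6th, ...), then sort the characters into reverse alphabetical order.
So "cczlqxrr" becomes "xrlc".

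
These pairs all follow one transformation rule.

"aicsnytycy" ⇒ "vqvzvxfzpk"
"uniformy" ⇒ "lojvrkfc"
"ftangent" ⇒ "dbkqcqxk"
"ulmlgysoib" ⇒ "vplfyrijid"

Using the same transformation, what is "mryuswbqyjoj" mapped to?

ynvglgjovrpt

Rule — swap the front and back halves of the string, then shift every letter 3 places backward in the alphabet (wrapping around).
Applying that to "mryuswbqyjoj" gives "ynvglgjovrpt".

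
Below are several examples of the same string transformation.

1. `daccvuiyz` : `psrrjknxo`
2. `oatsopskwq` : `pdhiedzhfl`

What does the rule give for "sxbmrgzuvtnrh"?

The rule is to shift every letter 11 places backward in the alphabet (wrapping around), then swap each adjacent pair of characters (1↔2, 3↔4, ...).
Doing the same to "sxbmrgzuvtnrh": "mhbqvgjoikgcw".

mhbqvgjoikgcw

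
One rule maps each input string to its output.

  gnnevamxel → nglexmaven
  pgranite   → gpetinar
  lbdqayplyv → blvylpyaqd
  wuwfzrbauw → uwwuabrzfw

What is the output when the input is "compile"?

ocelipm

What's happening: move the first 2 characters to the end (rotate left by 2), then reverse the string.
Starting from "compile": after the first operation, "mpileco"; after the second, "ocelipm".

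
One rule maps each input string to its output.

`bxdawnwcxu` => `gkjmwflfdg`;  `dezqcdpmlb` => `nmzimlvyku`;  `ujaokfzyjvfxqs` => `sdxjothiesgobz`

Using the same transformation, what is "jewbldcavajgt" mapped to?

The transformation: swap each adjacent pair of characters (1↔2, 3↔4, ...), then shift every letter 9 places forward in the alphabet (wrapping around).
Working it through for "jewbldcavajgt": intermediate "ejbwdlacavgjt", final "nskfmujljepsc".

nskfmujljepsc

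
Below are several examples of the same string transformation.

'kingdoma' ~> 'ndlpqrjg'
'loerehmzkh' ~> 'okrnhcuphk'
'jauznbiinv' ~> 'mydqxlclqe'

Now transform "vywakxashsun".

yqbxzvdknvad

The transformation: take characters alternately from the front and the back (1st, last, 2nd, 2nd-last, ...), then shift every letter 3 places forward in the alphabet (wrapping around).
Applying that to "vywakxashsun" gives "yqbxzvdknvad".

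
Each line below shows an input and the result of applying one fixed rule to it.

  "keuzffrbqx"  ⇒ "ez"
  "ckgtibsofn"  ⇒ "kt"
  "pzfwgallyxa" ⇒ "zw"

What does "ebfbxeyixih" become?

The transformation: keep every other character starting from the second (positions 2nd, 4th, 6th, ...), then delete the last 3 characters.
For "ebfbxeyixih", step one produces "bbeii"; step two turns that into "bb".

bb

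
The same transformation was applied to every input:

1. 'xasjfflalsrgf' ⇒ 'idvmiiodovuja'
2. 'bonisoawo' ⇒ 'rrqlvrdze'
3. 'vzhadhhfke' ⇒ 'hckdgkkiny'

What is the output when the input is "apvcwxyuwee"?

The transformation: shift every letter 3 places forward in the alphabet (wrapping around), then swap the first and last characters.
"apvcwxyuwee" → "dsyfzabxzhh" → "hsyfzabxzhd".
(Check on "bonisoawo": → "erqlvrdzr" → "rrqlvrdze" ✓)

hsyfzabxzhd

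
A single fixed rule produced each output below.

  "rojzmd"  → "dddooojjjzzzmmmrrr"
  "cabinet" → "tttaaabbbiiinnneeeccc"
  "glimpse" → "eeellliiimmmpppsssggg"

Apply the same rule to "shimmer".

rrrhhhiiimmmmmmeeesss

What's happening: swap the first and last characters, then repeat every character 3 times.
On "shimmer": the first step gives "rhimmes", and the second then gives "rrrhhhiiimmmmmmeeesss".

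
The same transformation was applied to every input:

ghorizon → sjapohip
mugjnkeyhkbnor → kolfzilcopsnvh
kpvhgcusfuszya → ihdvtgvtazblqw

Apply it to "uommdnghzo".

neohiapvpn

The pattern: move the first 3 characters to the end (rotate left by 3), then shift every letter 1 place forward in the alphabet (wrapping around).
Working it through for "uommdnghzo": intermediate "mdnghzouom", final "neohiapvpn".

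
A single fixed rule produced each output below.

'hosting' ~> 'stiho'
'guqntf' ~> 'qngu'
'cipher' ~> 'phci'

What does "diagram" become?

Looking at the pairs, the operation is to delete the last 2 characters, then move the first 2 characters to the end (rotate left by 2).
"diagram" → "diagr" → "agrdi".

agrdi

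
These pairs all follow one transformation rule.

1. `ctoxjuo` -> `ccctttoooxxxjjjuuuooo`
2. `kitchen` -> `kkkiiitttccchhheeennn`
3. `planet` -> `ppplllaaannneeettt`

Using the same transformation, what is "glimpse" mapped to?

gggllliiimmmpppssseee

In each case the input is transformed by: repeat every character 3 times.
For "glimpse" the result is "gggllliiimmmpppssseee".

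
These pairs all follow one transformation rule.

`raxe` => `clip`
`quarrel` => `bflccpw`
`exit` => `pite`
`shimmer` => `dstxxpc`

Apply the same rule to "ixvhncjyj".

Looking at the pairs, the operation is to shift every letter 11 places forward in the alphabet (wrapping around).
Applying that to "ixvhncjyj" gives "tigsynuju".

tigsynuju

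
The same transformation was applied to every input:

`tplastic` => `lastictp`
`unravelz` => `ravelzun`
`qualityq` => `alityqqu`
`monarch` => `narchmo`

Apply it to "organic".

ganicor

Looking at the pairs, the operation is to move the first 2 characters to the end (rotate left by 2).
So "organic" becomes "ganicor".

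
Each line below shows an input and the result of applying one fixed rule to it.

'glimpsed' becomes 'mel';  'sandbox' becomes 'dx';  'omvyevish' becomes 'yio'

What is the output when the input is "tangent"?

gt

The pattern: move the first 2 characters to the end (rotate left by 2), then keep one character in every 3, starting at position 2 (positions 2nd, 5th, 8th, ...).
Working it through for "tangent": intermediate "ngentta", final "gt".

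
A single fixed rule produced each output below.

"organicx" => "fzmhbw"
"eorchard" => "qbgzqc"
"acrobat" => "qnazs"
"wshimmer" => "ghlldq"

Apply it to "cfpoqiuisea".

onphthrdz

What's happening: delete the first 2 characters, then shift every letter 1 place backward in the alphabet (wrapping around).
For "cfpoqiuisea", step one produces "poqiuisea"; step two turns that into "onphthrdz".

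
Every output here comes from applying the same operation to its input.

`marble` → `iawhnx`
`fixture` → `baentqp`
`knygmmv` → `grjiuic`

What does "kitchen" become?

The rule is to take characters alternately from the front and the back (1st, last, 2nd, 2nd-last, ...), then shift every letter 4 places backward in the alphabet (wrapping around).
On "kitchen": the first step gives "kniethc", and the second then gives "gjeapdy".

gjeapdy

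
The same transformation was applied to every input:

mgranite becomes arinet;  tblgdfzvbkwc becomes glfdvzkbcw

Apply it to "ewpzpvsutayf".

zpvpusatfy

What's happening: delete the first 2 characters, then swap each adjacent pair of characters (1↔2, 3↔4, ...).
Applying both steps to "ewpzpvsutayf": "pzpvsutayf", then "zpvpusatfy".
(Check on "tblgdfzvbkwc": → "lgdfzvbkwc" → "glfdvzkbcw" ✓)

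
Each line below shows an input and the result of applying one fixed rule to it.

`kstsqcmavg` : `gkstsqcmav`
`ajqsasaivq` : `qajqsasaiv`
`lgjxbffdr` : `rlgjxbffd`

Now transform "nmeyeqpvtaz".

znmeyeqpvta

The rule is to move the last character to the front.
Doing the same to "nmeyeqpvtaz": "znmeyeqpvta".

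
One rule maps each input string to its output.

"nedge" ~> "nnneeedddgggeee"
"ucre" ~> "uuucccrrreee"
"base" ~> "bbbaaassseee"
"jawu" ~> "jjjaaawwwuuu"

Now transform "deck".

dddeeeccckkk

The pattern: repeat every character 3 times.
So "deck" becomes "dddeeeccckkk".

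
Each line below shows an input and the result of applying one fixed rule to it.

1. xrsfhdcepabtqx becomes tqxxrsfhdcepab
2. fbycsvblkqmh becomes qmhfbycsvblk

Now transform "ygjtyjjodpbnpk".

Rule — move the last 3 characters to the front (rotate right by 3).
Doing the same to "ygjtyjjodpbnpk": "npkygjtyjjodpb".

npkygjtyjjodpb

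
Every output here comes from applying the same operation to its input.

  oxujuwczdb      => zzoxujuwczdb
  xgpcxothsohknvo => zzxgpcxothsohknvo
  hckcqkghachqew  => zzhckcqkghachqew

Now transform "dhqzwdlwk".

zzdhqzwdlwk

The rule is to prepend "zz".
Applying that to "dhqzwdlwk" gives "zzdhqzwdlwk".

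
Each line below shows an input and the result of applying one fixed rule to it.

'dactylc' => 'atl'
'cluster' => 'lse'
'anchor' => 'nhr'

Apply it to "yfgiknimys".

In each case the input is transformed by: keep every other character starting from the second (positions 2nd, 4th, 6th, ...).
On "yfgiknimys" that produces "finms".

finms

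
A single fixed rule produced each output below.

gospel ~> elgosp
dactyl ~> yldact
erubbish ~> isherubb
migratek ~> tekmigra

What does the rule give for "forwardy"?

rdyforwa

The pattern: move the first character to the end, then swap the front and back halves of the string.
For "forwardy" the result is "rdyforwa".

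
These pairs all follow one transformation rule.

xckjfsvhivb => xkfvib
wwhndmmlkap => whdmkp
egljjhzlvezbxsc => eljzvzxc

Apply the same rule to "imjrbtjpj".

The pattern: keep every other character starting from the first (positions 1st, 3rd, 5th, ...).
For "imjrbtjpj" the result is "ijbjj".

ijbjj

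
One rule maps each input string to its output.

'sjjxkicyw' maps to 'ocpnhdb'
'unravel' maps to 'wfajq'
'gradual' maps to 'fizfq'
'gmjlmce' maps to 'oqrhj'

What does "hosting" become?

xynsl

Each output is the input with this applied: delete the first 2 characters, then shift every letter 5 places forward in the alphabet (wrapping around).
Working it through for "hosting": intermediate "sting", final "xynsl".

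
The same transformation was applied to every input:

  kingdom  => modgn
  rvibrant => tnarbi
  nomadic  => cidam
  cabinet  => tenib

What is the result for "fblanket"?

teknal

Looking at the pairs, the operation is to delete the first 2 characters, then reverse the string.
Working it through for "fblanket": intermediate "lanket", final "teknal".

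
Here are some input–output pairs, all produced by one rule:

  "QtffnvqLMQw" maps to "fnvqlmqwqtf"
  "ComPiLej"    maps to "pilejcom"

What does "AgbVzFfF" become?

Rule — move the first 3 characters to the end (rotate left by 3), then convert every letter to lowercase.
For "AgbVzFfF", step one produces "VzFfFAgb"; step two turns that into "vzfffagb".
(Check on "ComPiLej": → "PiLejCom" → "pilejcom" ✓)

vzfffagb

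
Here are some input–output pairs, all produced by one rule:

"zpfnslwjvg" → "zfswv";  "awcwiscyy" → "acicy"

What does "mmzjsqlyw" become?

Looking at the pairs, the operation is to keep every other character starting from the first (positions 1st, 3rd, 5th, ...).
On "mmzjsqlyw" that produces "mzslw".

mzslw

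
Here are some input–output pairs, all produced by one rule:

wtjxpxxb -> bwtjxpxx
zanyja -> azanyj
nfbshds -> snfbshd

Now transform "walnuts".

Each output is the input with this applied: move the last character to the front.
Applying that to "walnuts" gives "swalnut".

swalnut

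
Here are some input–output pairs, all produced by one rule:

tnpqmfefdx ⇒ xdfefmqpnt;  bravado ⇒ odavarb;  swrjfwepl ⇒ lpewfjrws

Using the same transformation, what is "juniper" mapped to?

Rule — reverse the string.
So "juniper" becomes "repinuj".

repinuj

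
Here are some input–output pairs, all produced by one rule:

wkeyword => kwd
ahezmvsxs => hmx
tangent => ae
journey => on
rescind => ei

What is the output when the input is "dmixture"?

The pattern: keep one character in every 3, starting at position 2 (positions 2nd, 5th, 8th, ...).
"dmixture" → "mte".

mte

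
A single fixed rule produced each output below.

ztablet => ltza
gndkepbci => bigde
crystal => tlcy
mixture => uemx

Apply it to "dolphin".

Looking at the pairs, the operation is to keep every other character starting from the first (positions 1st, 3rd, 5th, ...), then move the last 2 characters to the front (rotate right by 2).
Applying both steps to "dolphin": "dlhn", then "hndl".
(Check on "crystal": → "cytl" → "tlcy" ✓)

hndl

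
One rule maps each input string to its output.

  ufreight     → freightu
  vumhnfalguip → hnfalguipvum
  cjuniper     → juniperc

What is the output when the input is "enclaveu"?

Rule — swap the front and back halves of the string, then move the last 3 characters to the front (rotate right by 3).
Applying that to "enclaveu" gives "nclaveue".

nclaveue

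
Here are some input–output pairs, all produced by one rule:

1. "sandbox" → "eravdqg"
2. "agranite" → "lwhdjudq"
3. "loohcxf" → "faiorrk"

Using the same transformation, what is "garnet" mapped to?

qhwjdu

The pattern: shift every letter 3 places forward in the alphabet (wrapping around), then move the last 3 characters to the front (rotate right by 3).
Applying that to "garnet" gives "qhwjdu".
(Check on "loohcxf": → "orrkfai" → "faiorrk" ✓)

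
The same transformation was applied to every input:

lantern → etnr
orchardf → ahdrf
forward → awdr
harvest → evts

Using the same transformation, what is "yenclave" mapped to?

Rule — delete the first 3 characters, then swap each adjacent pair of characters (1↔2, 3↔4, ...).
"yenclave" → "clave" → "lcvae".

lcvae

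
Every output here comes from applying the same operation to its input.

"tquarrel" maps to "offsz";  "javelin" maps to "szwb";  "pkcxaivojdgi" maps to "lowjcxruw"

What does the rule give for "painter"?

bhsf

The transformation: shift every letter 12 places backward in the alphabet (wrapping around), then delete the first 3 characters.
"painter" → "dowbhsf" → "bhsf".
(Check on "tquarrel": → "heioffsz" → "offsz" ✓)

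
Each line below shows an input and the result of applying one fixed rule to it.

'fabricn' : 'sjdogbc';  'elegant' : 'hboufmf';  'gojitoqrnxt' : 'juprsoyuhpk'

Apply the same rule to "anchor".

ipsbod

The pattern: move the first 3 characters to the end (rotate left by 3), then shift every letter 1 place forward in the alphabet (wrapping around).
Starting from "anchor": after the first operation, "horanc"; after the second, "ipsbod".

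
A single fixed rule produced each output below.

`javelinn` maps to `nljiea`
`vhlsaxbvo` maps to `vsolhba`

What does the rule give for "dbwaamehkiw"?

Each output is the input with this applied: sort the characters into reverse alphabetical order, then delete the first 2 characters.
Starting from "dbwaamehkiw": after the first operation, "wwmkihedbaa"; after the second, "mkihedbaa".

mkihedbaa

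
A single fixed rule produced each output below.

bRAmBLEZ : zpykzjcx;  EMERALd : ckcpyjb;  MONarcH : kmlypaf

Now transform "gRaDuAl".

epybsyj

The transformation: shift every letter 2 places backward in the alphabet (wrapping around), then convert every letter to lowercase.
For "gRaDuAl", step one produces "ePyBsYj"; step two turns that into "epybsyj".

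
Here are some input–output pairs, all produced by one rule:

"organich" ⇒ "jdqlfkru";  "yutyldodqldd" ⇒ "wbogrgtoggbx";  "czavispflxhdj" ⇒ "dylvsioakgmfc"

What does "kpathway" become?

The pattern: shift every letter 3 places forward in the alphabet (wrapping around), then move the first 2 characters to the end (rotate left by 2).
Applying both steps to "kpathway": "nsdwkzdb", then "dwkzdbns".
(Check on "czavispflxhdj": → "fcdylvsioakgm" → "dylvsioakgmfc" ✓)

dwkzdbns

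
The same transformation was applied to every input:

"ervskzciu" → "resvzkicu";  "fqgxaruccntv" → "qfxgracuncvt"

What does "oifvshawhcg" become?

The rule is to swap each adjacent pair of characters (1↔2, 3↔4, ...).
"oifvshawhcg" → "iovfhswachg".

iovfhswachg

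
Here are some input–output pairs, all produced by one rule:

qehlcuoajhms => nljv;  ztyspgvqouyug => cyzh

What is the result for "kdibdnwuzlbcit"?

mmdkc

What's happening: shift every letter 9 places forward in the alphabet (wrapping around), then keep one character in every 3, starting at position 2 (positions 2nd, 5th, 8th, ...).
For "kdibdnwuzlbcit", step one produces "tmrkmwfdiuklrc"; step two turns that into "mmdkc".
(Check on "ztyspgvqouyug": → "ichbypezxdhdp" → "cyzh" ✓)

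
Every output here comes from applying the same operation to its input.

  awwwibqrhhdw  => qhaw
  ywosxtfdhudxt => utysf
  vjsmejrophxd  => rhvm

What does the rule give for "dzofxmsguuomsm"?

usdfs

The transformation: keep one character in every 3, starting at position 1 (positions 1st, 4th, 7th, ...), then move the last 2 characters to the front (rotate right by 2).
On "dzofxmsguuomsm" that produces "usdfs".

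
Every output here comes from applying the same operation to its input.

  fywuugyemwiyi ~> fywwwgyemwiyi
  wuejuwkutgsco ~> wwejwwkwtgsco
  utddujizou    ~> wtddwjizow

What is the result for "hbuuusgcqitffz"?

hbwwwsgcqitffz

The pattern: replace every "u" with "w".
"hbuuusgcqitffz" → "hbwwwsgcqitffz".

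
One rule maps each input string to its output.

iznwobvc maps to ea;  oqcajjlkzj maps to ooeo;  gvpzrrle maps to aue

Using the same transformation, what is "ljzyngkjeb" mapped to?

oeo

In each case the input is transformed by: shift every letter 5 places forward in the alphabet (wrapping around), then keep only the vowels.
For "ljzyngkjeb" the result is "oeo".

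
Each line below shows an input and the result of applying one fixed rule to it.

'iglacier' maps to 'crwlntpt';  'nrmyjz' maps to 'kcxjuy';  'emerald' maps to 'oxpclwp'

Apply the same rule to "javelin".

ylgpwtu

Looking at the pairs, the operation is to shift every letter 11 places forward in the alphabet (wrapping around), then swap the first and last characters.
For "javelin", step one produces "ulgpwty"; step two turns that into "ylgpwtu".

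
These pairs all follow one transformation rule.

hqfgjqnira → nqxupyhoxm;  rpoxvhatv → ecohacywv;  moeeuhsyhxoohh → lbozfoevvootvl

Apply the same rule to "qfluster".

bzalyxms

The rule is to move the first 3 characters to the end (rotate left by 3), then shift every letter 7 places forward in the alphabet (wrapping around).
Working it through for "qfluster": intermediate "usterqfl", final "bzalyxms".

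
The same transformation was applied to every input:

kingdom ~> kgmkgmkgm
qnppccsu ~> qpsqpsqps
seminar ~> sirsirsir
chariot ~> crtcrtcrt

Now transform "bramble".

What's happening: keep one character in every 3, starting at position 1 (positions 1st, 4th, 7th, ...), then write the whole string 3 times in a row.
Working it through for "bramble": intermediate "bme", final "bmebmebme".
(Check on "kingdom": → "kgm" → "kgmkgmkgm" ✓)

bmebmebme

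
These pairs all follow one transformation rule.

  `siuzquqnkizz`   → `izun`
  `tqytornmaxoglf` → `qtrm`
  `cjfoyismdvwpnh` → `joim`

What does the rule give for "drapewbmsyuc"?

rpwm

In each case the input is transformed by: keep every other character starting from the second (positions 2nd, 4th, 6th, ...), then keep only the first 4 characters.
Starting from "drapewbmsyuc": after the first operation, "rpwmyc"; after the second, "rpwm".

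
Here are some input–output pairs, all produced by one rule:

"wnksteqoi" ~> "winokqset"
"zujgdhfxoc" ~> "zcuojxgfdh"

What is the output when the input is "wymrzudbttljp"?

Rule — take characters alternately from the front and the back (1st, last, 2nd, 2nd-last, ...).
Applying that to "wymrzudbttljp" gives "wpyjmlrtztubd".

wpyjmlrtztubd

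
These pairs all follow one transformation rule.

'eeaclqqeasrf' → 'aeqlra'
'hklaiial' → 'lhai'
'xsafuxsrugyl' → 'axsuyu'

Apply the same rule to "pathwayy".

The rule is to keep every other character starting from the first (positions 1st, 3rd, 5th, ...), then swap each adjacent pair of characters (1↔2, 3↔4, ...).
"pathwayy" → "tpyw".

tpyw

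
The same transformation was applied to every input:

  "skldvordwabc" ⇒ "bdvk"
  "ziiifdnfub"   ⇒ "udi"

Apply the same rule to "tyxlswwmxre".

Rule — reverse the string, then keep one character in every 3, starting at position 2 (positions 2nd, 5th, 8th, ...).
Working it through for "tyxlswwmxre": intermediate "erxmwwslxyt", final "rwlt".

rwlt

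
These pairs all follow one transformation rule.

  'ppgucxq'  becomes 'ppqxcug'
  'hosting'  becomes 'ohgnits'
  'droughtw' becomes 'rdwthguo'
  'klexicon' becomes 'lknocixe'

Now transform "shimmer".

hsremmi

The transformation: move the first 2 characters to the end (rotate left by 2), then reverse the string.
Working it through for "shimmer": intermediate "immersh", final "hsremmi".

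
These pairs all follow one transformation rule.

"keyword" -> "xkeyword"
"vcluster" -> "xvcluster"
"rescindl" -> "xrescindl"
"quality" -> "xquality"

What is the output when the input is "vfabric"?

What's happening: prepend "x".
For "vfabric" the result is "xvfabric".

xvfabric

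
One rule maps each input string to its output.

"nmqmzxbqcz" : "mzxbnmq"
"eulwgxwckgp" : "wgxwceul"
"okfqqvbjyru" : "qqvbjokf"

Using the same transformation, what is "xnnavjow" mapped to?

avxnn

Looking at the pairs, the operation is to delete the last 3 characters, then move the first 3 characters to the end (rotate left by 3).
On "xnnavjow": the first step gives "xnnav", and the second then gives "avxnn".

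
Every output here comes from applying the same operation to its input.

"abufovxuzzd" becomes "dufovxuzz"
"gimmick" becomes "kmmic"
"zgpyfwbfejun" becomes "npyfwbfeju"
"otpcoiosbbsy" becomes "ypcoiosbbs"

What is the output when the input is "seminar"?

The transformation: delete the first 2 characters, then move the last character to the front.
Starting from "seminar": after the first operation, "minar"; after the second, "rmina".
(Check on "abufovxuzzd": → "ufovxuzzd" → "dufovxuzz" ✓)

rmina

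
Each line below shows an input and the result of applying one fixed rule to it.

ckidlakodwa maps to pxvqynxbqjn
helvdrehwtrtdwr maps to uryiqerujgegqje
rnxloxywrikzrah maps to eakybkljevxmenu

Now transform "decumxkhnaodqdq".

The transformation: shift every letter 13 places forward in the alphabet (wrapping around) — i.e. ROT13.
Doing the same to "decumxkhnaodqdq": "qrphzkxuanbqdqd".

qrphzkxuanbqdqd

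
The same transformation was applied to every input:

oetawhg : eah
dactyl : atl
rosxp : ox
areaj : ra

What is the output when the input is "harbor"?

Each output is the input with this applied: keep every other character starting from the second (positions 2nd, 4th, 6th, ...).
On "harbor" that produces "abr".

abr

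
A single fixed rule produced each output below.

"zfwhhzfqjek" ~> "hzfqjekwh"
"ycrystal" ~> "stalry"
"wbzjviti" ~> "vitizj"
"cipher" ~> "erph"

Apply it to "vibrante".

Each output is the input with this applied: delete the first 2 characters, then move the first 2 characters to the end (rotate left by 2).
For "vibrante" the result is "antebr".

antebr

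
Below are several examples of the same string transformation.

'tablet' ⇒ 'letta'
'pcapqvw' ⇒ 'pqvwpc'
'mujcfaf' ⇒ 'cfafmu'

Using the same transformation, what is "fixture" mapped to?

Rule — move the first 3 characters to the end (rotate left by 3), then delete the last character.
For "fixture", step one produces "turefix"; step two turns that into "turefi".
(Check on "mujcfaf": → "cfafmuj" → "cfafmu" ✓)

turefi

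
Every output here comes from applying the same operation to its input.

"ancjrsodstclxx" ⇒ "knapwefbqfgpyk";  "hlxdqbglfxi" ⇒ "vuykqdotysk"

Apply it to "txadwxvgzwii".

Rule — move the last character to the front, then shift every letter 13 places forward in the alphabet (wrapping around) — i.e. ROT13.
Working it through for "txadwxvgzwii": intermediate "itxadwxvgzwi", final "vgknqjkitmjv".

vgknqjkitmjv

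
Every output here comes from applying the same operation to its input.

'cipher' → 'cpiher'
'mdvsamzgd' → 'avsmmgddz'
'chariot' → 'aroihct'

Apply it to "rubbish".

bsrihbu

The rule is to sort the characters into reverse alphabetical order, then swap the first and last characters.
Starting from "rubbish": after the first operation, "usrihbb"; after the second, "bsrihbu".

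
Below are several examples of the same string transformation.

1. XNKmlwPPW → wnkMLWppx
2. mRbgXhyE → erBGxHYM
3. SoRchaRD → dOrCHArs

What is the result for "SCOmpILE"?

ecoMPils

Looking at the pairs, the operation is to swap the first and last characters, then flip the case of every letter.
Working it through for "SCOmpILE": intermediate "ECOmpILS", final "ecoMPils".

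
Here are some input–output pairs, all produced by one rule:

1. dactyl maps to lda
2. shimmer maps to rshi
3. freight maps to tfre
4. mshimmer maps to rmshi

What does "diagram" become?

Each output is the input with this applied: move the last character to the front, then delete the last 3 characters.
On "diagram": the first step gives "mdiagra", and the second then gives "mdia".

mdia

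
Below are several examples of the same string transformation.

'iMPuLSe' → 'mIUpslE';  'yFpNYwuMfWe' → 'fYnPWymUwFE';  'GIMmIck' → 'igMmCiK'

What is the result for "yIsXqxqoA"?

iYxSXQOQa

The pattern: flip the case of every letter, then swap each adjacent pair of characters (1↔2, 3↔4, ...).
On "yIsXqxqoA": the first step gives "YiSxQXQOa", and the second then gives "iYxSXQOQa".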